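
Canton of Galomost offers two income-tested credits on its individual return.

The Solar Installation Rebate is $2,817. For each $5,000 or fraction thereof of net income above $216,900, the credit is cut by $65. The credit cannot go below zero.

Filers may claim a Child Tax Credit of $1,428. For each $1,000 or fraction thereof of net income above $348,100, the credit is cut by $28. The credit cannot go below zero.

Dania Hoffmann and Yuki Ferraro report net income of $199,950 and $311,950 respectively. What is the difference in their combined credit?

Dania ($199,950): Solar Installation Rebate: $199,950 is at or below the $216,900 threshold, so the full $2,817 applies. Child Tax Credit: $199,950 is at or below the $348,100 threshold, so the full $1,428 applies. total $2,817 + $1,428 = $4,245
Yuki ($311,950): Solar Installation Rebate: income exceeds $216,900 by $95,050, which is 20 full-or-partial $5,000 increments; reduction = 20 × $65 = $1,300, leaving $1,517. Child Tax Credit: $311,950 is at or below the $348,100 threshold, so the full $1,428 applies. total $1,517 + $1,428 = $2,945
Difference: |$4,245 − $2,945| = $1,300.

$1,300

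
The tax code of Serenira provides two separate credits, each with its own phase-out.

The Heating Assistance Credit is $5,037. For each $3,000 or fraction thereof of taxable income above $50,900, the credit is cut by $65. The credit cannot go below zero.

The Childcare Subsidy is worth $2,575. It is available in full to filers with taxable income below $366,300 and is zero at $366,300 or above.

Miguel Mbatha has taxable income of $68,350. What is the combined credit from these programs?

$7,222

Heating Assistance Credit: income exceeds $50,900 by $17,450, which is 6 full-or-partial $3,000 increments; reduction = 6 × $65 = $390, leaving $4,647.
Childcare Subsidy: $68,350 is below the $366,300 cutoff, so the full $2,575 applies.
Total: $4,647 + $2,575 = $7,222.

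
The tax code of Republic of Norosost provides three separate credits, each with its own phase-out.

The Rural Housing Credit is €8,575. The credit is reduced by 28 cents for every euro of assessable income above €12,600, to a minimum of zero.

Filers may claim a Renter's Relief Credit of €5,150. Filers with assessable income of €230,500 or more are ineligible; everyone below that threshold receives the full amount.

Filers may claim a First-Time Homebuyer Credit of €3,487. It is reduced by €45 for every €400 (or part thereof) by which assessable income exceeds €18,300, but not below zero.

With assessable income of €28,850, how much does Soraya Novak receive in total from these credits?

Rural Housing Credit: 28% of the €16,250 excess over €12,600 is €4,550; credit = €8,575 − €4,550 = €4,025.
Renter's Relief Credit: €28,850 is below the €230,500 cutoff, so the full €5,150 applies.
First-Time Homebuyer Credit: income exceeds €18,300 by €10,550, which is 27 full-or-partial €400 increments; reduction = 27 × €45 = €1,215, leaving €2,272.
Total: €4,025 + €5,150 + €2,272 = €11,447.

€11,447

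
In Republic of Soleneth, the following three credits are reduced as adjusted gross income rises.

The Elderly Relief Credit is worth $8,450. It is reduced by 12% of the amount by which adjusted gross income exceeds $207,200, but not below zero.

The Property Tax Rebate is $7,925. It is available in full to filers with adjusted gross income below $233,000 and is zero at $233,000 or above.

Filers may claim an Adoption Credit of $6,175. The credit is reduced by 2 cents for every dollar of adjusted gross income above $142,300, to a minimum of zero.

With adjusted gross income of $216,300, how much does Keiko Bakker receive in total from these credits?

Elderly Relief Credit: 12% of the $9,100 excess over $207,200 is $1,092; credit = $8,450 − $1,092 = $7,358.
Property Tax Rebate: $216,300 is below the $233,000 cutoff, so the full $7,925 applies.
Adoption Credit: 2% of the $74,000 excess over $142,300 is $1,480; credit = $6,175 − $1,480 = $4,695.
Total: $7,358 + $7,925 + $4,695 = $19,978.

$19,978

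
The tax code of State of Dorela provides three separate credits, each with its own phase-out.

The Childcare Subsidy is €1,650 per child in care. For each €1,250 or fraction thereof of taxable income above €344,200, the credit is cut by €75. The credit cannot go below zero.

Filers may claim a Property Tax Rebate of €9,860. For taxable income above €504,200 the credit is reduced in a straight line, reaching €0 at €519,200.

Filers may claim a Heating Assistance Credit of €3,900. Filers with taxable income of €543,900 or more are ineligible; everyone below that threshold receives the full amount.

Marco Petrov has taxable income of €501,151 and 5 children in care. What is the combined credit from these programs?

Childcare Subsidy: base = 5 × €1,650 = €8,250. income exceeds €344,200 by €156,951 → 126 increments × €75 = €9,450 ≥ base, so the credit is €0.
Property Tax Rebate: €501,151 is at or below the €504,200 threshold, so the full €9,860 applies.
Heating Assistance Credit: €501,151 is below the €543,900 cutoff, so the full €3,900 applies.
Total: €0 + €9,860 + €3,900 = €13,760.

€13,760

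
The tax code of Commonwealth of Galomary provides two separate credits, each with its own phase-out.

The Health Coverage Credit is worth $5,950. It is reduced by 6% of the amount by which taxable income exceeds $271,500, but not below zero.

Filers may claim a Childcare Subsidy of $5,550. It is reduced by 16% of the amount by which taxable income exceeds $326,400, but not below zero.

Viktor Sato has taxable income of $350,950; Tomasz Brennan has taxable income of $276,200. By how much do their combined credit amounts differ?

Viktor ($350,950): Health Coverage Credit: 6% of the $79,450 excess over $271,500 is $4,767; credit = $5,950 − $4,767 = $1,183. Childcare Subsidy: 16% of the $24,550 excess over $326,400 is $3,928; credit = $5,550 − $3,928 = $1,622. total $1,183 + $1,622 = $2,805
Tomasz ($276,200): Health Coverage Credit: 6% of the $4,700 excess over $271,500 is $282; credit = $5,950 − $282 = $5,668. Childcare Subsidy: $276,200 is at or below the $326,400 threshold, so the full $5,550 applies. total $5,668 + $5,550 = $11,218
Difference: |$2,805 − $11,218| = $8,413.

$8,413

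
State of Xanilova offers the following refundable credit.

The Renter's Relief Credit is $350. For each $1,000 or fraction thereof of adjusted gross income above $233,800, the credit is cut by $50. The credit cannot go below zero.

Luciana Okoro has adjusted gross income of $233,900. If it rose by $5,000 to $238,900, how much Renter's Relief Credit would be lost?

At $233,900 — income exceeds $233,800 by $100, which is 1 full-or-partial $1,000 increment; reduction = 1 × $50 = $50, leaving $300.
At $238,900 — income exceeds $233,800 by $5,100, which is 6 full-or-partial $1,000 increments; reduction = 6 × $50 = $300, leaving $50.
Lost: $300 − $50 = $250.

$250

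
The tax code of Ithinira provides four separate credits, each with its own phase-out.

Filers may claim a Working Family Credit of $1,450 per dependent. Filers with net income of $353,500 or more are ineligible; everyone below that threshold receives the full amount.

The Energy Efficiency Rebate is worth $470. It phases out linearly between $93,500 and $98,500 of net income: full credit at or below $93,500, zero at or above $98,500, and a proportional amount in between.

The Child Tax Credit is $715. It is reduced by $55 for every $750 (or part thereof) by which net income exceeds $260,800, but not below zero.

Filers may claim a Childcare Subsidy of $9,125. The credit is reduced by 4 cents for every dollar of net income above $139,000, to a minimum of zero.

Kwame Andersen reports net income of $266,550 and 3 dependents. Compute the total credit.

Working Family Credit: base = 3 × $1,450 = $4,350. $266,550 is below the $353,500 cutoff, so the full $4,350 applies.
Energy Efficiency Rebate: $266,550 is at or above $98,500, so the credit is $0.
Child Tax Credit: income exceeds $260,800 by $5,750, which is 8 full-or-partial $750 increments; reduction = 8 × $55 = $440, leaving $275.
Childcare Subsidy: 4% of the $127,550 excess over $139,000 is $5,102; credit = $9,125 − $5,102 = $4,023.
Total: $4,350 + $0 + $275 + $4,023 = $8,648.

$8,648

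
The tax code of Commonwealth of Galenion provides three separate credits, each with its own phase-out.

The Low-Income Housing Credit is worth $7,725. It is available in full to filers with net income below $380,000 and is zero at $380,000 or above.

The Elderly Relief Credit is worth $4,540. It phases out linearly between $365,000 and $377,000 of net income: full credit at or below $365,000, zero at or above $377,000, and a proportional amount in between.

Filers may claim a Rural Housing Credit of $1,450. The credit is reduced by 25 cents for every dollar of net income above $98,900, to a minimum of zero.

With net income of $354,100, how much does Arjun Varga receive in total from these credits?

$12,265

Low-Income Housing Credit: $354,100 is below the $380,000 cutoff, so the full $7,725 applies.
Elderly Relief Credit: $354,100 is at or below the $365,000 threshold, so the full $4,540 applies.
Rural Housing Credit: 25% of the $255,200 excess over $98,900 is $63,800 ≥ base, so the credit is $0.
Total: $7,725 + $4,540 + $0 = $12,265.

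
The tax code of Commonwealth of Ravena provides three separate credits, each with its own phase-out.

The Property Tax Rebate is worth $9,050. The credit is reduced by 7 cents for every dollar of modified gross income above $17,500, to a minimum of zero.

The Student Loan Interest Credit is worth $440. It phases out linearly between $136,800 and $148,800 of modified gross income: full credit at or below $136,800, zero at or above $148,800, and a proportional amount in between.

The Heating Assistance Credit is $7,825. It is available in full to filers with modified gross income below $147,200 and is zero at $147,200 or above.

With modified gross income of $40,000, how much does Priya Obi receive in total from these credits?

$15,740

Property Tax Rebate: 7% of the $22,500 excess over $17,500 is $1,575; credit = $9,050 − $1,575 = $7,475.
Student Loan Interest Credit: $40,000 is at or below the $136,800 threshold, so the full $440 applies.
Heating Assistance Credit: $40,000 is below the $147,200 cutoff, so the full $7,825 applies.
Total: $7,475 + $440 + $7,825 = $15,740.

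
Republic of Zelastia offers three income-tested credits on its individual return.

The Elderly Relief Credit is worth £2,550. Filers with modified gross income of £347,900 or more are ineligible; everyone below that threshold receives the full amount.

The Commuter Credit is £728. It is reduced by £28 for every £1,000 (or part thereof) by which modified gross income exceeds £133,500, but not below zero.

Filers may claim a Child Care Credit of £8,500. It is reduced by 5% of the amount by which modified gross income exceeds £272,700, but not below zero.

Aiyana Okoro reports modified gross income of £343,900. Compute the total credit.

£7,490

Elderly Relief Credit: £343,900 is below the £347,900 cutoff, so the full £2,550 applies.
Commuter Credit: income exceeds £133,500 by £210,400 → 211 increments × £28 = £5,908 ≥ base, so the credit is £0.
Child Care Credit: 5% of the £71,200 excess over £272,700 is £3,560; credit = £8,500 − £3,560 = £4,940.
Total: £2,550 + £0 + £4,940 = £7,490.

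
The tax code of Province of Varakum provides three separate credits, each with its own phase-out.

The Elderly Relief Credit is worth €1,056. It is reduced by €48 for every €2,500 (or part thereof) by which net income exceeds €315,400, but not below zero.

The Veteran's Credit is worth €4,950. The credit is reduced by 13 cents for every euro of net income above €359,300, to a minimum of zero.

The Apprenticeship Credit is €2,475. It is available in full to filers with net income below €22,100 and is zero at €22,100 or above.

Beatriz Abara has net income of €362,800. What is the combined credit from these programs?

€4,639

Elderly Relief Credit: income exceeds €315,400 by €47,400, which is 19 full-or-partial €2,500 increments; reduction = 19 × €48 = €912, leaving €144.
Veteran's Credit: 13% of the €3,500 excess over €359,300 is €455; credit = €4,950 − €455 = €4,495.
Apprenticeship Credit: €362,800 meets or exceeds the €22,100 cutoff, so the credit is €0.
Total: €144 + €4,495 + €0 = €4,639.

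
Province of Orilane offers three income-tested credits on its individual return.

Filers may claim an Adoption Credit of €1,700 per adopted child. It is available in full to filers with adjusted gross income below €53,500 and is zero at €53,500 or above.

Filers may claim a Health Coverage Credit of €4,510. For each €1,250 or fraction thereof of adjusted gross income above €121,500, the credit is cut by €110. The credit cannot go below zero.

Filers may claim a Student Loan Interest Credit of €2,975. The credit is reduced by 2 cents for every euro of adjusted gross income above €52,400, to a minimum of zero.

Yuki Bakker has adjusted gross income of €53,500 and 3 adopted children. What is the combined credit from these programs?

€7,463

Adoption Credit: base = 3 × €1,700 = €5,100. €53,500 meets or exceeds the €53,500 cutoff, so the credit is €0.
Health Coverage Credit: €53,500 is at or below the €121,500 threshold, so the full €4,510 applies.
Student Loan Interest Credit: 2% of the €1,100 excess over €52,400 is €22; credit = €2,975 − €22 = €2,953.
Total: €0 + €4,510 + €2,953 = €7,463.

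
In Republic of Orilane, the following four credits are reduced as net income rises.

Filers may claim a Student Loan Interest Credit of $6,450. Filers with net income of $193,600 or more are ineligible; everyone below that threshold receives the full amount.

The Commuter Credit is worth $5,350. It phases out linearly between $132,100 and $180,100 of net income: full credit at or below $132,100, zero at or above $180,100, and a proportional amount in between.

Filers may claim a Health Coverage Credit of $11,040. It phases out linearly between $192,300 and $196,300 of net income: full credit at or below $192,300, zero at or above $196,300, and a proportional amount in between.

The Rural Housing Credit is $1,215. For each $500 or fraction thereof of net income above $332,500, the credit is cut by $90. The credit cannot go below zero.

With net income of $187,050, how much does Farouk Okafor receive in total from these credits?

$18,705

Student Loan Interest Credit: $187,050 is below the $193,600 cutoff, so the full $6,450 applies.
Commuter Credit: $187,050 is at or above $180,100, so the credit is $0.
Health Coverage Credit: $187,050 is at or below the $192,300 threshold, so the full $11,040 applies.
Rural Housing Credit: $187,050 is at or below the $332,500 threshold, so the full $1,215 applies.
Total: $6,450 + $0 + $11,040 + $1,215 = $18,705.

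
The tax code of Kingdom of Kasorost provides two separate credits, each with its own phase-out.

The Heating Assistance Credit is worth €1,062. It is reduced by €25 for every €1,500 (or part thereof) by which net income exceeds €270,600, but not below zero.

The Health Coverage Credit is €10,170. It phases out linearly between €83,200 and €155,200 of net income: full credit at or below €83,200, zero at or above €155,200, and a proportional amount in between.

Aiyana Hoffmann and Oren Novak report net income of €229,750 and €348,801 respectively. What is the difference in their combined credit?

Aiyana (€229,750): Heating Assistance Credit: €229,750 is at or below the €270,600 threshold, so the full €1,062 applies. Health Coverage Credit: €229,750 is at or above €155,200, so the credit is €0. total €1,062 + €0 = €1,062
Oren (€348,801): Heating Assistance Credit: income exceeds €270,600 by €78,201 → 53 increments × €25 = €1,325 ≥ base, so the credit is €0. Health Coverage Credit: €348,801 is at or above €155,200, so the credit is €0. total €0 + €0 = €0
Difference: |€1,062 − €0| = €1,062.

€1,062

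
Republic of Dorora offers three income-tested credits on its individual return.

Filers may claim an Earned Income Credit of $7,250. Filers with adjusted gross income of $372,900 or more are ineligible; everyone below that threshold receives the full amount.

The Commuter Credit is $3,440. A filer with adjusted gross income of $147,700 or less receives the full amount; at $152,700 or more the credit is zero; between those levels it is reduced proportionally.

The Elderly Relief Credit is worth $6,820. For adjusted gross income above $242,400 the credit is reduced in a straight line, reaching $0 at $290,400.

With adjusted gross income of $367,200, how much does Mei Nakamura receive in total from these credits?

Earned Income Credit: $367,200 is below the $372,900 cutoff, so the full $7,250 applies.
Commuter Credit: $367,200 is at or above $152,700, so the credit is $0.
Elderly Relief Credit: $367,200 is at or above $290,400, so the credit is $0.
Total: $7,250 + $0 + $0 = $7,250.

$7,250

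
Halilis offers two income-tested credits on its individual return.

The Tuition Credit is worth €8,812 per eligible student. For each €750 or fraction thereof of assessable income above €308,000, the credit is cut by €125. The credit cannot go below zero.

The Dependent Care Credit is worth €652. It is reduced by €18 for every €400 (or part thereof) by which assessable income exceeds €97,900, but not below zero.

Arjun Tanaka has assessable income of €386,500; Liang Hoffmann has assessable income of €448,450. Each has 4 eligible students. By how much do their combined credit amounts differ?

Arjun (€386,500): Tuition Credit: base = 4 × €8,812 = €35,248. income exceeds €308,000 by €78,500, which is 105 full-or-partial €750 increments; reduction = 105 × €125 = €13,125, leaving €22,123. Dependent Care Credit: income exceeds €97,900 by €288,600 → 722 increments × €18 = €12,996 ≥ base, so the credit is €0. total €22,123 + €0 = €22,123
Liang (€448,450): Tuition Credit: base = 4 × €8,812 = €35,248. income exceeds €308,000 by €140,450, which is 188 full-or-partial €750 increments; reduction = 188 × €125 = €23,500, leaving €11,748. Dependent Care Credit: income exceeds €97,900 by €350,550 → 877 increments × €18 = €15,786 ≥ base, so the credit is €0. total €11,748 + €0 = €11,748
Difference: |€22,123 − €11,748| = €10,375.

€10,375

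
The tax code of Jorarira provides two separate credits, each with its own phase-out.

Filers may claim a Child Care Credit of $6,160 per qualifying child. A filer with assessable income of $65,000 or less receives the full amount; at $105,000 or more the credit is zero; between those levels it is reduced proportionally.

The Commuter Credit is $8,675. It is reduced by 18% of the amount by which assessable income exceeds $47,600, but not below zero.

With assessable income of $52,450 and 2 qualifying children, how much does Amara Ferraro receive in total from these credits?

Child Care Credit: base = 2 × $6,160 = $12,320. $52,450 is at or below the $65,000 threshold, so the full $12,320 applies.
Commuter Credit: 18% of the $4,850 excess over $47,600 is $873; credit = $8,675 − $873 = $7,802.
Total: $12,320 + $7,802 = $20,122.

$20,122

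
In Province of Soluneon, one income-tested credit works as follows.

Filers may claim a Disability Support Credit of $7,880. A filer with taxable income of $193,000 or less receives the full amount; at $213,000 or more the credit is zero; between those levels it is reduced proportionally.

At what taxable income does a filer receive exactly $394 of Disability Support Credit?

$212,000

$394 is 394/7,880 of the full $7,880, so 7,486/7,880 of the $20,000 range has been used: income = $193,000 + $20,000 × 7,486/7,880 = $212,000.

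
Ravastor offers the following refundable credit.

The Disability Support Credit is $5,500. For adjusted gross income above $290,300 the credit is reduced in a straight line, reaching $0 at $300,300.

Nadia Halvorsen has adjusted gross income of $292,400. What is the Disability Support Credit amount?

$4,345

Disability Support Credit: $292,400 is $2,100 into a $10,000 phase-out range, leaving 7,900/10,000 of the credit: $5,500 × 7,900/10,000 = $4,345.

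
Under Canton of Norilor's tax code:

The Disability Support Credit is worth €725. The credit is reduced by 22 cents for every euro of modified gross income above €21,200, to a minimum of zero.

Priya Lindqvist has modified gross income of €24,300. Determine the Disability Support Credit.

Disability Support Credit: 22% of the €3,100 excess over €21,200 is €682; credit = €725 − €682 = €43.

€43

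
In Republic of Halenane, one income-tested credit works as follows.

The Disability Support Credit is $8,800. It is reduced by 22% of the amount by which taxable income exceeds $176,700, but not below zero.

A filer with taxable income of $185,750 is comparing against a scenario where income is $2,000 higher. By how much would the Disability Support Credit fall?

$440

At $185,750 — 22% of the $9,050 excess over $176,700 is $1,991; credit = $8,800 − $1,991 = $6,809.
At $187,750 — 22% of the $11,050 excess over $176,700 is $2,431; credit = $8,800 − $2,431 = $6,369.
Lost: $6,809 − $6,369 = $440.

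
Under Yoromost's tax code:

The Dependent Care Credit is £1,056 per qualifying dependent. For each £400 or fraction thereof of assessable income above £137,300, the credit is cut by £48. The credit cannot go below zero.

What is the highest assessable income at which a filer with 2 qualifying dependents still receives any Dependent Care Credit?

Full credit = 2 × £1,056 = £2,112.
After 43 increments the reduction is 43 × £48 = £2,064, leaving £48; one more increment wipes it out. Increment 43 ends at excess 43 × £400 = £17,200, so the highest qualifying income is £137,300 + £17,200 = £154,500.

£154,500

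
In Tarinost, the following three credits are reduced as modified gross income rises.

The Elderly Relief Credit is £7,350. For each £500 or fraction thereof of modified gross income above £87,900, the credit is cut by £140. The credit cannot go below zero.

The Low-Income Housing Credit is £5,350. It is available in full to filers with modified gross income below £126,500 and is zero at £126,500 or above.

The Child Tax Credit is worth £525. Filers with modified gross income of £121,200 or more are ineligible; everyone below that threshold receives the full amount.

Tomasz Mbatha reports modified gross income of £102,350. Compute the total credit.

Elderly Relief Credit: income exceeds £87,900 by £14,450, which is 29 full-or-partial £500 increments; reduction = 29 × £140 = £4,060, leaving £3,290.
Low-Income Housing Credit: £102,350 is below the £126,500 cutoff, so the full £5,350 applies.
Child Tax Credit: £102,350 is below the £121,200 cutoff, so the full £525 applies.
Total: £3,290 + £5,350 + £525 = £9,165.

£9,165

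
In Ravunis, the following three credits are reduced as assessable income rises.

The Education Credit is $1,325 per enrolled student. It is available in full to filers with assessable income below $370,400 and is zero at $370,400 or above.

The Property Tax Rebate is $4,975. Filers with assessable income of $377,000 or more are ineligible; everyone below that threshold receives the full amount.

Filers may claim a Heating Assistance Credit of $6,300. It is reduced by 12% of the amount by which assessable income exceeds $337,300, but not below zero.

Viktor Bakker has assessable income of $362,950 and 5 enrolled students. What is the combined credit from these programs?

Education Credit: base = 5 × $1,325 = $6,625. $362,950 is below the $370,400 cutoff, so the full $6,625 applies.
Property Tax Rebate: $362,950 is below the $377,000 cutoff, so the full $4,975 applies.
Heating Assistance Credit: 12% of the $25,650 excess over $337,300 is $3,078; credit = $6,300 − $3,078 = $3,222.
Total: $6,625 + $4,975 + $3,222 = $14,822.

$14,822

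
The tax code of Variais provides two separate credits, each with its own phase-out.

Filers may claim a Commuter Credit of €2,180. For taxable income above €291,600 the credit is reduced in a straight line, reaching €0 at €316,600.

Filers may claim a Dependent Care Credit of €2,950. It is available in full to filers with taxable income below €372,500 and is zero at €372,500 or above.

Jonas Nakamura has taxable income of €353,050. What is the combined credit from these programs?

Commuter Credit: €353,050 is at or above €316,600, so the credit is €0.
Dependent Care Credit: €353,050 is below the €372,500 cutoff, so the full €2,950 applies.
Total: €0 + €2,950 = €2,950.

€2,950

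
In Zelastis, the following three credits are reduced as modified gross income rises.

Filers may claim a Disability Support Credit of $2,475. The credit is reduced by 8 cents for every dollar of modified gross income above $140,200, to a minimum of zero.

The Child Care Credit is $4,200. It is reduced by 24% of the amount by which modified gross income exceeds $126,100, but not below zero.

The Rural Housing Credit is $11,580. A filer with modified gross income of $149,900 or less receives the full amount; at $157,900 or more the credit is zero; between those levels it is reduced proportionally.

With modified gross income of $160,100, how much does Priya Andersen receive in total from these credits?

Disability Support Credit: 8% of the $19,900 excess over $140,200 is $1,592; credit = $2,475 − $1,592 = $883.
Child Care Credit: 24% of the $34,000 excess over $126,100 is $8,160 ≥ base, so the credit is $0.
Rural Housing Credit: $160,100 is at or above $157,900, so the credit is $0.
Total: $883 + $0 + $0 = $883.

$883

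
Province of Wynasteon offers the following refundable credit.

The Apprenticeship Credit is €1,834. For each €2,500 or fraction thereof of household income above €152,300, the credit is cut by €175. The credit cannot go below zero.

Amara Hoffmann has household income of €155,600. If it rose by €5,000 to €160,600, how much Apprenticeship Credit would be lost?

At €155,600 — income exceeds €152,300 by €3,300, which is 2 full-or-partial €2,500 increments; reduction = 2 × €175 = €350, leaving €1,484.
At €160,600 — income exceeds €152,300 by €8,300, which is 4 full-or-partial €2,500 increments; reduction = 4 × €175 = €700, leaving €1,134.
Lost: €1,484 − €1,134 = €350.

€350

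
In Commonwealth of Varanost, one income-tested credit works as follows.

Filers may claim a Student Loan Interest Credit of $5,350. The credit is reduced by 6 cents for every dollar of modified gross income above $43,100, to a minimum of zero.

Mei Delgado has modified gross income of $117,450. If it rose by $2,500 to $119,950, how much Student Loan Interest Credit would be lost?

At $117,450 — 6% of the $74,350 excess over $43,100 is $4,461; credit = $5,350 − $4,461 = $889.
At $119,950 — 6% of the $76,850 excess over $43,100 is $4,611; credit = $5,350 − $4,611 = $739.
Lost: $889 − $739 = $150.

$150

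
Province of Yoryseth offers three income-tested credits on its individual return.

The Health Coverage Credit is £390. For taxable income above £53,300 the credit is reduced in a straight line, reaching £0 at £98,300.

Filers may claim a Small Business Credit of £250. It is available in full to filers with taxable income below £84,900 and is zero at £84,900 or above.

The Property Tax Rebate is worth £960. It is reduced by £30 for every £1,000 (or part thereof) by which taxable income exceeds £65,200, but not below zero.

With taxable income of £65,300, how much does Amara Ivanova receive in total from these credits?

Health Coverage Credit: £65,300 is £12,000 into a £45,000 phase-out range, leaving 33,000/45,000 of the credit: £390 × 33,000/45,000 = £286.
Small Business Credit: £65,300 is below the £84,900 cutoff, so the full £250 applies.
Property Tax Rebate: income exceeds £65,200 by £100, which is 1 full-or-partial £1,000 increment; reduction = 1 × £30 = £30, leaving £930.
Total: £286 + £250 + £930 = £1,466.

£1,466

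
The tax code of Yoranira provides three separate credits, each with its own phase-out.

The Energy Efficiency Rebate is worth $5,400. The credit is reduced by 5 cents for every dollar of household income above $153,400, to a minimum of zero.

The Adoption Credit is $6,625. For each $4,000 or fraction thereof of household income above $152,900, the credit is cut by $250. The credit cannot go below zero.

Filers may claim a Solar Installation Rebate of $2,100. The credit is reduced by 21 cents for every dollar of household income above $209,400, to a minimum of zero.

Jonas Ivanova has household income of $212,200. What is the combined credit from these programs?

$6,847

Energy Efficiency Rebate: 5% of the $58,800 excess over $153,400 is $2,940; credit = $5,400 − $2,940 = $2,460.
Adoption Credit: income exceeds $152,900 by $59,300, which is 15 full-or-partial $4,000 increments; reduction = 15 × $250 = $3,750, leaving $2,875.
Solar Installation Rebate: 21% of the $2,800 excess over $209,400 is $588; credit = $2,100 − $588 = $1,512.
Total: $2,460 + $2,875 + $1,512 = $6,847.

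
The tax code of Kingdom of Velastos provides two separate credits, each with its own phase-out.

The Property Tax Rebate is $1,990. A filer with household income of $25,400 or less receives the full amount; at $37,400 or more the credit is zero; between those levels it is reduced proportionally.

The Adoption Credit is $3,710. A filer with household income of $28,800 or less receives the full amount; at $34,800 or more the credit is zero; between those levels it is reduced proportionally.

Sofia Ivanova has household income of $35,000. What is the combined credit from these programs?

Property Tax Rebate: $35,000 is $9,600 into a $12,000 phase-out range, leaving 2,400/12,000 of the credit: $1,990 × 2,400/12,000 = $398.
Adoption Credit: $35,000 is at or above $34,800, so the credit is $0.
Total: $398 + $0 = $398.

$398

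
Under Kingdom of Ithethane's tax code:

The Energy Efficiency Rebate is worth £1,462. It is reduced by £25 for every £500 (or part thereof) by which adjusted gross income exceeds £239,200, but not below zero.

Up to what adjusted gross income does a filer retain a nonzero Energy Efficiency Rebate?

£268,200

After 58 increments the reduction is 58 × £25 = £1,450, leaving £12; one more increment wipes it out. Increment 58 ends at excess 58 × £500 = £29,000, so the highest qualifying income is £239,200 + £29,000 = £268,200.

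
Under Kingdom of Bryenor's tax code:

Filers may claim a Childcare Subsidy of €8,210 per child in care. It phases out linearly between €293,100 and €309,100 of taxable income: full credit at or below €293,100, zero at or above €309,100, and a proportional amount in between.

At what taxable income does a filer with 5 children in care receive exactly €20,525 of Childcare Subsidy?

€301,100

Full credit = 5 × €8,210 = €41,050.
€20,525 is 20,525/41,050 of the full €41,050, so 20,525/41,050 of the €16,000 range has been used: income = €293,100 + €16,000 × 20,525/41,050 = €301,100.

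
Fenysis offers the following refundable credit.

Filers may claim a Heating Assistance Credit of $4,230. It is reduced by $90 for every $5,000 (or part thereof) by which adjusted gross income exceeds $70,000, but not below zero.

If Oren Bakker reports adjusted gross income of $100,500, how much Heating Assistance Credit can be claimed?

$3,600

Heating Assistance Credit: income exceeds $70,000 by $30,500, which is 7 full-or-partial $5,000 increments; reduction = 7 × $90 = $630, leaving $3,600.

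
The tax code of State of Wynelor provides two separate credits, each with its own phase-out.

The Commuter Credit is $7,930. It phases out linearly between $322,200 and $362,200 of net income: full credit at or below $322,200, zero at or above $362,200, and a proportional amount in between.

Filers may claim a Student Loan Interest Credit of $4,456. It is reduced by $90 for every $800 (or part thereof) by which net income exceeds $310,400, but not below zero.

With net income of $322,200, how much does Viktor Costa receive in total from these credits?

$11,036

Commuter Credit: $322,200 is at or below the $322,200 threshold, so the full $7,930 applies.
Student Loan Interest Credit: income exceeds $310,400 by $11,800, which is 15 full-or-partial $800 increments; reduction = 15 × $90 = $1,350, leaving $3,106.
Total: $7,930 + $3,106 = $11,036.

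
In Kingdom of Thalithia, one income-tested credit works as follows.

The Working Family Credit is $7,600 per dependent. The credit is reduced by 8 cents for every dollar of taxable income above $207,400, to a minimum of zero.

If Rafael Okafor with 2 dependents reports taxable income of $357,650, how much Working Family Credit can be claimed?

Working Family Credit: base = 2 × $7,600 = $15,200. 8% of the $150,250 excess over $207,400 is $12,020; credit = $15,200 − $12,020 = $3,180.

$3,180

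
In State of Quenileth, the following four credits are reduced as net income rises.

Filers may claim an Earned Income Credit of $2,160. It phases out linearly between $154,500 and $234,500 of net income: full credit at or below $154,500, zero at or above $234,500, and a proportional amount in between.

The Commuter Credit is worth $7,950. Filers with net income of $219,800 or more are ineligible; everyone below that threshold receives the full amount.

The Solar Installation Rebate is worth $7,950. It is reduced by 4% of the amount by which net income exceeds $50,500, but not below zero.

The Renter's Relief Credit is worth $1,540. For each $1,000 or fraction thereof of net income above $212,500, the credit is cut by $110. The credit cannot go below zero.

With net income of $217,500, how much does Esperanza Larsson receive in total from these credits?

Earned Income Credit: $217,500 is $63,000 into a $80,000 phase-out range, leaving 17,000/80,000 of the credit: $2,160 × 17,000/80,000 = $459.
Commuter Credit: $217,500 is below the $219,800 cutoff, so the full $7,950 applies.
Solar Installation Rebate: 4% of the $167,000 excess over $50,500 is $6,680; credit = $7,950 − $6,680 = $1,270.
Renter's Relief Credit: income exceeds $212,500 by $5,000, which is 5 full-or-partial $1,000 increments; reduction = 5 × $110 = $550, leaving $990.
Total: $459 + $7,950 + $1,270 + $990 = $10,669.

$10,669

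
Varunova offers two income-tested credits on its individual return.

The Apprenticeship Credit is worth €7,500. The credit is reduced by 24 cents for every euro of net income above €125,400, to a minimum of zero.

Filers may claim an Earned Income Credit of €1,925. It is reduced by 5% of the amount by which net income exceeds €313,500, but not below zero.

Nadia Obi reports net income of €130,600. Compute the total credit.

Apprenticeship Credit: 24% of the €5,200 excess over €125,400 is €1,248; credit = €7,500 − €1,248 = €6,252.
Earned Income Credit: €130,600 is at or below the €313,500 threshold, so the full €1,925 applies.
Total: €6,252 + €1,925 = €8,177.

€8,177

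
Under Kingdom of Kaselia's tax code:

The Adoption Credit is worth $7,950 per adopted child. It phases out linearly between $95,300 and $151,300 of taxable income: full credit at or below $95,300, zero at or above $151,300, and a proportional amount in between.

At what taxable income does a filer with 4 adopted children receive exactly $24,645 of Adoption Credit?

Full credit = 4 × $7,950 = $31,800.
$24,645 is 24,645/31,800 of the full $31,800, so 7,155/31,800 of the $56,000 range has been used: income = $95,300 + $56,000 × 7,155/31,800 = $107,900.

$107,900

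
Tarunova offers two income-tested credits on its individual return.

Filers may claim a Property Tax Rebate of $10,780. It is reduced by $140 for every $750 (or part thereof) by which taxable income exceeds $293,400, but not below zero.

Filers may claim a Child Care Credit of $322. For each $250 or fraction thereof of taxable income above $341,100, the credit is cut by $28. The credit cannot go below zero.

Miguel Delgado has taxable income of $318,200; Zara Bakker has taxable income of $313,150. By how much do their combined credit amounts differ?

Miguel ($318,200): Property Tax Rebate: income exceeds $293,400 by $24,800, which is 34 full-or-partial $750 increments; reduction = 34 × $140 = $4,760, leaving $6,020. Child Care Credit: $318,200 is at or below the $341,100 threshold, so the full $322 applies. total $6,020 + $322 = $6,342
Zara ($313,150): Property Tax Rebate: income exceeds $293,400 by $19,750, which is 27 full-or-partial $750 increments; reduction = 27 × $140 = $3,780, leaving $7,000. Child Care Credit: $313,150 is at or below the $341,100 threshold, so the full $322 applies. total $7,000 + $322 = $7,322
Difference: |$6,342 − $7,322| = $980.

$980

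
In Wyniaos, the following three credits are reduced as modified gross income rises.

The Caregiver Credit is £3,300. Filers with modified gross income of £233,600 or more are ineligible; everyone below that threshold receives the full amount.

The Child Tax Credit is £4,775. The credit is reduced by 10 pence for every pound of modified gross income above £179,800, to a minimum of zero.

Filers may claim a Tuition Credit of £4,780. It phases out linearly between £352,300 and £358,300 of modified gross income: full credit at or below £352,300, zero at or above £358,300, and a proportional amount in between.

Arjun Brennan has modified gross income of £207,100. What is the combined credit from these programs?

£10,125

Caregiver Credit: £207,100 is below the £233,600 cutoff, so the full £3,300 applies.
Child Tax Credit: 10% of the £27,300 excess over £179,800 is £2,730; credit = £4,775 − £2,730 = £2,045.
Tuition Credit: £207,100 is at or below the £352,300 threshold, so the full £4,780 applies.
Total: £3,300 + £2,045 + £4,780 = £10,125.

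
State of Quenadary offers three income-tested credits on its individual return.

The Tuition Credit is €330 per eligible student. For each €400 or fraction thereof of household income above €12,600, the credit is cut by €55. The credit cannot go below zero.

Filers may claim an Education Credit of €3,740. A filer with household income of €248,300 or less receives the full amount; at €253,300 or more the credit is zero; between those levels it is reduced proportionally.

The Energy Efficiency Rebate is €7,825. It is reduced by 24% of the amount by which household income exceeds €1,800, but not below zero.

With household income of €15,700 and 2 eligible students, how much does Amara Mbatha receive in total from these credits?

€8,449

Tuition Credit: base = 2 × €330 = €660. income exceeds €12,600 by €3,100, which is 8 full-or-partial €400 increments; reduction = 8 × €55 = €440, leaving €220.
Education Credit: €15,700 is at or below the €248,300 threshold, so the full €3,740 applies.
Energy Efficiency Rebate: 24% of the €13,900 excess over €1,800 is €3,336; credit = €7,825 − €3,336 = €4,489.
Total: €220 + €3,740 + €4,489 = €8,449.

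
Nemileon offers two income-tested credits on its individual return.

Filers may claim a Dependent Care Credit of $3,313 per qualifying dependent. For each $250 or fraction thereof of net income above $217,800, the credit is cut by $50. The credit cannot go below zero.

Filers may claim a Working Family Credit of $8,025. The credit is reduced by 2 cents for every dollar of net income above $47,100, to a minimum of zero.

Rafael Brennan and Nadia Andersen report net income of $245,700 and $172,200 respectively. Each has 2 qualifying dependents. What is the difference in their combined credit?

$7,070

Rafael ($245,700): Dependent Care Credit: base = 2 × $3,313 = $6,626. income exceeds $217,800 by $27,900, which is 112 full-or-partial $250 increments; reduction = 112 × $50 = $5,600, leaving $1,026. Working Family Credit: 2% of the $198,600 excess over $47,100 is $3,972; credit = $8,025 − $3,972 = $4,053. total $1,026 + $4,053 = $5,079
Nadia ($172,200): Dependent Care Credit: base = 2 × $3,313 = $6,626. $172,200 is at or below the $217,800 threshold, so the full $6,626 applies. Working Family Credit: 2% of the $125,100 excess over $47,100 is $2,502; credit = $8,025 − $2,502 = $5,523. total $6,626 + $5,523 = $12,149
Difference: |$5,079 − $12,149| = $7,070.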